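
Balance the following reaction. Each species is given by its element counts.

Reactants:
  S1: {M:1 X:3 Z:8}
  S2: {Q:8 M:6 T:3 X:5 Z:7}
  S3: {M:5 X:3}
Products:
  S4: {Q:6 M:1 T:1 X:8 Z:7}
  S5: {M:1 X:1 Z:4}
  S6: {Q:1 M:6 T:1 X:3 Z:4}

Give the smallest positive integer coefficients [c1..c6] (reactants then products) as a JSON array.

Coefficients: [5, 2, 3, 2, 6, 4]

Q: 5·0+2·8+3·0 = 16 | 2·6+6·0+4·1 = 16
M: 5·1+2·6+3·5 = 32 | 2·1+6·1+4·6 = 32
T: 5·0+2·3+3·0 = 6 | 2·1+6·0+4·1 = 6
X: 5·3+2·5+3·3 = 34 | 2·8+6·1+4·3 = 34
Z: 5·8+2·7+3·0 = 54 | 2·7+6·4+4·4 = 54
gcd(5,2,3,2,6,4) = 1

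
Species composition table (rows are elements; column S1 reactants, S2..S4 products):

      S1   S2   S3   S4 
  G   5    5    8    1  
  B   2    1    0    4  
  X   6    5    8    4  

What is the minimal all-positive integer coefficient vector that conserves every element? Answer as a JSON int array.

Coefficients: [6, 4, 1, 2]

G: 6·5 = 30 | 4·5+1·8+2·1 = 30
B: 6·2 = 12 | 4·1+1·0+2·4 = 12
X: 6·6 = 36 | 4·5+1·8+2·4 = 36
gcd(6,4,1,2) = 1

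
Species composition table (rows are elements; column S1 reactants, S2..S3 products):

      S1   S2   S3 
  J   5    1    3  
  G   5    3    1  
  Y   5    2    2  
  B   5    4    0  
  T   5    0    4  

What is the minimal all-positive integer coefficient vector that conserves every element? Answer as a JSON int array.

Coefficients: [4, 5, 5]

J: 4·5 = 20 | 5·1+5·3 = 20
G: 4·5 = 20 | 5·3+5·1 = 20
Y: 4·5 = 20 | 5·2+5·2 = 20
B: 4·5 = 20 | 5·4+5·0 = 20
T: 4·5 = 20 | 5·0+5·4 = 20
gcd(4,5,5) = 1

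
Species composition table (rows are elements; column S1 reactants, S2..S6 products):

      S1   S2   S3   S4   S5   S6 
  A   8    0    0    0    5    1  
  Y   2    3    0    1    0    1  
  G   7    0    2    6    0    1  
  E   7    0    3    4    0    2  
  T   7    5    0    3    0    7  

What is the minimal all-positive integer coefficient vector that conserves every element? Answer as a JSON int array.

A: 4·8 = 32 | 1·0+4·0+3·0+6·5+2·1 = 32
Y: 4·2 = 8 | 1·3+4·0+3·1+6·0+2·1 = 8
G: 4·7 = 28 | 1·0+4·2+3·6+6·0+2·1 = 28
E: 4·7 = 28 | 1·0+4·3+3·4+6·0+2·2 = 28
T: 4·7 = 28 | 1·5+4·0+3·3+6·0+2·7 = 28
gcd(4,1,4,3,6,2) = 1

Coefficients: [4, 1, 4, 3, 6, 2]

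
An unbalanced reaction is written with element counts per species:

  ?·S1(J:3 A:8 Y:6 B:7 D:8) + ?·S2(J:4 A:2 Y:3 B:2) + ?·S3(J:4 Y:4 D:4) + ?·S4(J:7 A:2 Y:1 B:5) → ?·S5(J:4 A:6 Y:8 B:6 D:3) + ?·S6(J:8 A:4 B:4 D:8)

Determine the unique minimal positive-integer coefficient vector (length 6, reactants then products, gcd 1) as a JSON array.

J: 3·3+3·4+1·4+1·7 = 32 | 4·4+2·8 = 32
A: 3·8+3·2+1·0+1·2 = 32 | 4·6+2·4 = 32
Y: 3·6+3·3+1·4+1·1 = 32 | 4·8+2·0 = 32
B: 3·7+3·2+1·0+1·5 = 32 | 4·6+2·4 = 32
D: 3·8+3·0+1·4+1·0 = 28 | 4·3+2·8 = 28
gcd(3,3,1,1,4,2) = 1

Coefficients: [3, 3, 1, 1, 4, 2]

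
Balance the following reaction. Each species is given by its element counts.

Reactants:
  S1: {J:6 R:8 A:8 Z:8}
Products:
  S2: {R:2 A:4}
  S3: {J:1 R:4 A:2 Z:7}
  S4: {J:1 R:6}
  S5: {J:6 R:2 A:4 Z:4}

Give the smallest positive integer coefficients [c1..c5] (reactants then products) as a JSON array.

J: 6·6 = 36 | 5·0+4·1+2·1+5·6 = 36
R: 6·8 = 48 | 5·2+4·4+2·6+5·2 = 48
A: 6·8 = 48 | 5·4+4·2+2·0+5·4 = 48
Z: 6·8 = 48 | 5·0+4·7+2·0+5·4 = 48
gcd(6,5,4,2,5) = 1

Coefficients: [6, 5, 4, 2, 5]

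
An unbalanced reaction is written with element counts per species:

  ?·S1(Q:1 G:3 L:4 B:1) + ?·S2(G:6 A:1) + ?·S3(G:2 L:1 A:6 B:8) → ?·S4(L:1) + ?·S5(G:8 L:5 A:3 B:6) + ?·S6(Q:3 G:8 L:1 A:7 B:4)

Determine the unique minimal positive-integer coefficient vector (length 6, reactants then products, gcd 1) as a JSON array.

Q: 6·1+5·0+4·0 = 6 | 1·0+5·0+2·3 = 6
G: 6·3+5·6+4·2 = 56 | 1·0+5·8+2·8 = 56
L: 6·4+5·0+4·1 = 28 | 1·1+5·5+2·1 = 28
A: 6·0+5·1+4·6 = 29 | 1·0+5·3+2·7 = 29
B: 6·1+5·0+4·8 = 38 | 1·0+5·6+2·4 = 38
gcd(6,5,4,1,5,2) = 1

Coefficients: [6, 5, 4, 1, 5, 2]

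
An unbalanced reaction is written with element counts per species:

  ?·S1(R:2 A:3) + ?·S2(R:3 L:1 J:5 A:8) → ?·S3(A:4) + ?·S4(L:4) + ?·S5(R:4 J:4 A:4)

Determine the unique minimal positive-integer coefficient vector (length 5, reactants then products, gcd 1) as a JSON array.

R: 4·2+4·3 = 20 | 6·0+1·0+5·4 = 20
L: 4·0+4·1 = 4 | 6·0+1·4+5·0 = 4
J: 4·0+4·5 = 20 | 6·0+1·0+5·4 = 20
A: 4·3+4·8 = 44 | 6·4+1·0+5·4 = 44
gcd(4,4,6,1,5) = 1

Coefficients: [4, 4, 6, 1, 5]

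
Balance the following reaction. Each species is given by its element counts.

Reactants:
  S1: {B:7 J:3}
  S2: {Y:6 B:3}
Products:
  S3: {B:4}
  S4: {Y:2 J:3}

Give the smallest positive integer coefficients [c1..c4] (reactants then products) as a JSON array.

Y: 3·0+1·6 = 6 | 6·0+3·2 = 6
B: 3·7+1·3 = 24 | 6·4+3·0 = 24
J: 3·3+1·0 = 9 | 6·0+3·3 = 9
gcd(3,1,6,3) = 1

Coefficients: [3, 1, 6, 3]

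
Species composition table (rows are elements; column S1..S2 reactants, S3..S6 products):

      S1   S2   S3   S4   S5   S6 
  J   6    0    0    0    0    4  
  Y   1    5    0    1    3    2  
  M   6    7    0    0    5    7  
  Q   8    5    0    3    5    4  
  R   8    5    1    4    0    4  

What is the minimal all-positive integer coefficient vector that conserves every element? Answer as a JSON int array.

Coefficients: [2, 2, 2, 3, 1, 3]

J: 2·6+2·0 = 12 | 2·0+3·0+1·0+3·4 = 12
Y: 2·1+2·5 = 12 | 2·0+3·1+1·3+3·2 = 12
M: 2·6+2·7 = 26 | 2·0+3·0+1·5+3·7 = 26
Q: 2·8+2·5 = 26 | 2·0+3·3+1·5+3·4 = 26
R: 2·8+2·5 = 26 | 2·1+3·4+1·0+3·4 = 26
gcd(2,2,2,3,1,3) = 1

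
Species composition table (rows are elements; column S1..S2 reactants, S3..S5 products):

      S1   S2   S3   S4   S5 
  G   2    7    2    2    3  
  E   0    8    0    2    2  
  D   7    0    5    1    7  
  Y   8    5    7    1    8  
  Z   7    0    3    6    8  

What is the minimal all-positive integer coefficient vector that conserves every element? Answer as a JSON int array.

Coefficients: [6, 1, 4, 1, 3]

G: 6·2+1·7 = 19 | 4·2+1·2+3·3 = 19
E: 6·0+1·8 = 8 | 4·0+1·2+3·2 = 8
D: 6·7+1·0 = 42 | 4·5+1·1+3·7 = 42
Y: 6·8+1·5 = 53 | 4·7+1·1+3·8 = 53
Z: 6·7+1·0 = 42 | 4·3+1·6+3·8 = 42
gcd(6,1,4,1,3) = 1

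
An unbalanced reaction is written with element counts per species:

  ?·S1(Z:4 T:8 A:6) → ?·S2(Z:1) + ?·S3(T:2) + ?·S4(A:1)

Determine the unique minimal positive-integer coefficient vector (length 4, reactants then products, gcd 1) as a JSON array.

Z: 1·4 = 4 | 4·1+4·0+6·0 = 4
T: 1·8 = 8 | 4·0+4·2+6·0 = 8
A: 1·6 = 6 | 4·0+4·0+6·1 = 6
gcd(1,4,4,6) = 1

Coefficients: [1, 4, 4, 6]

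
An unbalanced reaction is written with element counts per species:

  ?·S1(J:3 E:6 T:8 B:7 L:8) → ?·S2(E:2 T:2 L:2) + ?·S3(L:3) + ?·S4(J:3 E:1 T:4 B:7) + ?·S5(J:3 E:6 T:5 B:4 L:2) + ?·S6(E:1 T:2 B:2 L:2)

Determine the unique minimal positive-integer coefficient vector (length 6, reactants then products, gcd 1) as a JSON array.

Coefficients: [5, 6, 6, 3, 2, 3]

J: 5·3 = 15 | 6·0+6·0+3·3+2·3+3·0 = 15
E: 5·6 = 30 | 6·2+6·0+3·1+2·6+3·1 = 30
T: 5·8 = 40 | 6·2+6·0+3·4+2·5+3·2 = 40
B: 5·7 = 35 | 6·0+6·0+3·7+2·4+3·2 = 35
L: 5·8 = 40 | 6·2+6·3+3·0+2·2+3·2 = 40
gcd(5,6,6,3,2,3) = 1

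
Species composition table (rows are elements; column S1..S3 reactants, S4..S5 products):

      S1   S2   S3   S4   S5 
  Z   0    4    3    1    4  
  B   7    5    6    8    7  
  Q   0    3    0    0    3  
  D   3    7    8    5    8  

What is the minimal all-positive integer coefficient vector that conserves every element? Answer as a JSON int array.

Coefficients: [4, 5, 1, 3, 5]

Z: 4·0+5·4+1·3 = 23 | 3·1+5·4 = 23
B: 4·7+5·5+1·6 = 59 | 3·8+5·7 = 59
Q: 4·0+5·3+1·0 = 15 | 3·0+5·3 = 15
D: 4·3+5·7+1·8 = 55 | 3·5+5·8 = 55
gcd(4,5,1,3,5) = 1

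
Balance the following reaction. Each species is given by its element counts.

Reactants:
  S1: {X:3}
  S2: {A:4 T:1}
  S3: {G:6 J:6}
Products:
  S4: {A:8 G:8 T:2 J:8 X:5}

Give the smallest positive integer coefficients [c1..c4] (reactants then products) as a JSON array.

Coefficients: [5, 6, 4, 3]

A: 5·0+6·4+4·0 = 24 | 3·8 = 24
G: 5·0+6·0+4·6 = 24 | 3·8 = 24
T: 5·0+6·1+4·0 = 6 | 3·2 = 6
J: 5·0+6·0+4·6 = 24 | 3·8 = 24
X: 5·3+6·0+4·0 = 15 | 3·5 = 15
gcd(5,6,4,3) = 1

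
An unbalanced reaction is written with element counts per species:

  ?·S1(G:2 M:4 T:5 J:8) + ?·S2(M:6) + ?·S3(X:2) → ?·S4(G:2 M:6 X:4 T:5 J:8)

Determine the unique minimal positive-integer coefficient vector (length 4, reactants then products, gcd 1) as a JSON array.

Coefficients: [3, 1, 6, 3]

G: 3·2+1·0+6·0 = 6 | 3·2 = 6
M: 3·4+1·6+6·0 = 18 | 3·6 = 18
X: 3·0+1·0+6·2 = 12 | 3·4 = 12
T: 3·5+1·0+6·0 = 15 | 3·5 = 15
J: 3·8+1·0+6·0 = 24 | 3·8 = 24
gcd(3,1,6,3) = 1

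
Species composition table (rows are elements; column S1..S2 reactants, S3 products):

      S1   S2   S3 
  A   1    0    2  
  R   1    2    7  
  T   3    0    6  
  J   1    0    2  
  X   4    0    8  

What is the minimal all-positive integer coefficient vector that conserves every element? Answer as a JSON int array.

A: 4·1+5·0 = 4 | 2·2 = 4
R: 4·1+5·2 = 14 | 2·7 = 14
T: 4·3+5·0 = 12 | 2·6 = 12
J: 4·1+5·0 = 4 | 2·2 = 4
X: 4·4+5·0 = 16 | 2·8 = 16
gcd(4,5,2) = 1

Coefficients: [4, 5, 2]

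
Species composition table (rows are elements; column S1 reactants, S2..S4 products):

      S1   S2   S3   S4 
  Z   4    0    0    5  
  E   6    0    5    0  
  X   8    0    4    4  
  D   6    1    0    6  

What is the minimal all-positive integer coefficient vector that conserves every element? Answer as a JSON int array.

Z: 5·4 = 20 | 6·0+6·0+4·5 = 20
E: 5·6 = 30 | 6·0+6·5+4·0 = 30
X: 5·8 = 40 | 6·0+6·4+4·4 = 40
D: 5·6 = 30 | 6·1+6·0+4·6 = 30
gcd(5,6,6,4) = 1

Coefficients: [5, 6, 6, 4]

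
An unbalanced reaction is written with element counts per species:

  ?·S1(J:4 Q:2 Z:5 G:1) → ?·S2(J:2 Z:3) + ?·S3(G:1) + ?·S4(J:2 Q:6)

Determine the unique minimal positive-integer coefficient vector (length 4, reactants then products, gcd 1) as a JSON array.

Coefficients: [3, 5, 3, 1]

J: 3·4 = 12 | 5·2+3·0+1·2 = 12
Q: 3·2 = 6 | 5·0+3·0+1·6 = 6
Z: 3·5 = 15 | 5·3+3·0+1·0 = 15
G: 3·1 = 3 | 5·0+3·1+1·0 = 3
gcd(3,5,3,1) = 1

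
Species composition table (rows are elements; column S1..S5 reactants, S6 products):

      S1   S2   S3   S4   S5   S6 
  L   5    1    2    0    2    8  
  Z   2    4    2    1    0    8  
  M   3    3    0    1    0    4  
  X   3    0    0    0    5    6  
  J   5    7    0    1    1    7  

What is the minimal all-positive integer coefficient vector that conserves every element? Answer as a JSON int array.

Coefficients: [1, 1, 6, 6, 3, 3]

L: 1·5+1·1+6·2+6·0+3·2 = 24 | 3·8 = 24
Z: 1·2+1·4+6·2+6·1+3·0 = 24 | 3·8 = 24
M: 1·3+1·3+6·0+6·1+3·0 = 12 | 3·4 = 12
X: 1·3+1·0+6·0+6·0+3·5 = 18 | 3·6 = 18
J: 1·5+1·7+6·0+6·1+3·1 = 21 | 3·7 = 21
gcd(1,1,6,6,3,3) = 1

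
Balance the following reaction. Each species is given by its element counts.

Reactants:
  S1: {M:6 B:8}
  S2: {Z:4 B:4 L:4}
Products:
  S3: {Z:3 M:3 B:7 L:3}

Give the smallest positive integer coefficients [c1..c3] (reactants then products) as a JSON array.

Z: 2·0+3·4 = 12 | 4·3 = 12
M: 2·6+3·0 = 12 | 4·3 = 12
B: 2·8+3·4 = 28 | 4·7 = 28
L: 2·0+3·4 = 12 | 4·3 = 12
gcd(2,3,4) = 1

Coefficients: [2, 3, 4]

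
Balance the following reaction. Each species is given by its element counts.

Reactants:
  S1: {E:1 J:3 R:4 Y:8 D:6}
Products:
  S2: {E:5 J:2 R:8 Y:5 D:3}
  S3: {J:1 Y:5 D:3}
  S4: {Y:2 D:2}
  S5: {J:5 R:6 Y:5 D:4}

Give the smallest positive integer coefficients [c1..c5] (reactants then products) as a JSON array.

E: 5·1 = 5 | 1·5+3·0+5·0+2·0 = 5
J: 5·3 = 15 | 1·2+3·1+5·0+2·5 = 15
R: 5·4 = 20 | 1·8+3·0+5·0+2·6 = 20
Y: 5·8 = 40 | 1·5+3·5+5·2+2·5 = 40
D: 5·6 = 30 | 1·3+3·3+5·2+2·4 = 30
gcd(5,1,3,5,2) = 1

Coefficients: [5, 1, 3, 5, 2]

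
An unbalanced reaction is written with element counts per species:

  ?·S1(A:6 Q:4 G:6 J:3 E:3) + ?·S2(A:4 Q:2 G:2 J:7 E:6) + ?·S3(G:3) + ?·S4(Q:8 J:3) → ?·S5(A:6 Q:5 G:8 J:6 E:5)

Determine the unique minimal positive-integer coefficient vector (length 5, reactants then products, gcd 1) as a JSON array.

A: 4·6+3·4+6·0+1·0 = 36 | 6·6 = 36
Q: 4·4+3·2+6·0+1·8 = 30 | 6·5 = 30
G: 4·6+3·2+6·3+1·0 = 48 | 6·8 = 48
J: 4·3+3·7+6·0+1·3 = 36 | 6·6 = 36
E: 4·3+3·6+6·0+1·0 = 30 | 6·5 = 30
gcd(4,3,6,1,6) = 1

Coefficients: [4, 3, 6, 1, 6]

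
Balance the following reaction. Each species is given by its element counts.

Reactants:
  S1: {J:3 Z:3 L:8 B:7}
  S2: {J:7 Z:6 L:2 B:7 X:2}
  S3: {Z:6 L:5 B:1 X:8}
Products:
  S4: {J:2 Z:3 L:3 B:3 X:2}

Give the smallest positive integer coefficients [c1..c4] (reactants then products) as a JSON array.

J: 1·3+1·7+1·0 = 10 | 5·2 = 10
Z: 1·3+1·6+1·6 = 15 | 5·3 = 15
L: 1·8+1·2+1·5 = 15 | 5·3 = 15
B: 1·7+1·7+1·1 = 15 | 5·3 = 15
X: 1·0+1·2+1·8 = 10 | 5·2 = 10
gcd(1,1,1,5) = 1

Coefficients: [1, 1, 1, 5]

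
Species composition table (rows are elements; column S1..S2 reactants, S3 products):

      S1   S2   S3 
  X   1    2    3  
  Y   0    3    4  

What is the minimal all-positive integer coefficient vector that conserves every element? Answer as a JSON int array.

Coefficients: [1, 4, 3]

X: 1·1+4·2 = 9 | 3·3 = 9
Y: 1·0+4·3 = 12 | 3·4 = 12
gcd(1,4,3) = 1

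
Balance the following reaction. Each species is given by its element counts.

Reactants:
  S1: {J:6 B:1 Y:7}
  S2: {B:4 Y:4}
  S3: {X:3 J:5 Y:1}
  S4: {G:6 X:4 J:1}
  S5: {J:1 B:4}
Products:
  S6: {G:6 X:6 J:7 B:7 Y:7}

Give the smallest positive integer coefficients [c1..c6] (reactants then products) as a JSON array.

G: 1·0+3·0+2·0+3·6+2·0 = 18 | 3·6 = 18
X: 1·0+3·0+2·3+3·4+2·0 = 18 | 3·6 = 18
J: 1·6+3·0+2·5+3·1+2·1 = 21 | 3·7 = 21
B: 1·1+3·4+2·0+3·0+2·4 = 21 | 3·7 = 21
Y: 1·7+3·4+2·1+3·0+2·0 = 21 | 3·7 = 21
gcd(1,3,2,3,2,3) = 1

Coefficients: [1, 3, 2, 3, 2, 3]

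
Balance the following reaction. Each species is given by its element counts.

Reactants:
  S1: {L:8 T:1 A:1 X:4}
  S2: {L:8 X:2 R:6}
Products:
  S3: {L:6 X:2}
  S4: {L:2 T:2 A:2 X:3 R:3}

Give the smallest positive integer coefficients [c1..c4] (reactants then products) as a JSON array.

Coefficients: [4, 1, 6, 2]

L: 4·8+1·8 = 40 | 6·6+2·2 = 40
T: 4·1+1·0 = 4 | 6·0+2·2 = 4
A: 4·1+1·0 = 4 | 6·0+2·2 = 4
X: 4·4+1·2 = 18 | 6·2+2·3 = 18
R: 4·0+1·6 = 6 | 6·0+2·3 = 6
gcd(4,1,6,2) = 1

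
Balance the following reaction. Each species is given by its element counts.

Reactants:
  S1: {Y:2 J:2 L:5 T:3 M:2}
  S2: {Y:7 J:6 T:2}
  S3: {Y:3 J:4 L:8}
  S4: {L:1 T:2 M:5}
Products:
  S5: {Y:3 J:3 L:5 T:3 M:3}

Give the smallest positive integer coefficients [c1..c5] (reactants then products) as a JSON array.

Coefficients: [4, 1, 1, 2, 6]

Y: 4·2+1·7+1·3+2·0 = 18 | 6·3 = 18
J: 4·2+1·6+1·4+2·0 = 18 | 6·3 = 18
L: 4·5+1·0+1·8+2·1 = 30 | 6·5 = 30
T: 4·3+1·2+1·0+2·2 = 18 | 6·3 = 18
M: 4·2+1·0+1·0+2·5 = 18 | 6·3 = 18
gcd(4,1,1,2,6) = 1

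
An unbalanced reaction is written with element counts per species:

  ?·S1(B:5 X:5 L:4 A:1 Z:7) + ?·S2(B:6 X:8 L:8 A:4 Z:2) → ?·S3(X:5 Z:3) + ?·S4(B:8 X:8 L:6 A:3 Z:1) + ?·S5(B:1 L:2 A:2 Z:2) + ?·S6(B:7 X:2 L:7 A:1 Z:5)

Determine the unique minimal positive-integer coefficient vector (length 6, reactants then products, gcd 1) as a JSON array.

Coefficients: [6, 3, 6, 2, 4, 4]

B: 6·5+3·6 = 48 | 6·0+2·8+4·1+4·7 = 48
X: 6·5+3·8 = 54 | 6·5+2·8+4·0+4·2 = 54
L: 6·4+3·8 = 48 | 6·0+2·6+4·2+4·7 = 48
A: 6·1+3·4 = 18 | 6·0+2·3+4·2+4·1 = 18
Z: 6·7+3·2 = 48 | 6·3+2·1+4·2+4·5 = 48
gcd(6,3,6,2,4,4) = 1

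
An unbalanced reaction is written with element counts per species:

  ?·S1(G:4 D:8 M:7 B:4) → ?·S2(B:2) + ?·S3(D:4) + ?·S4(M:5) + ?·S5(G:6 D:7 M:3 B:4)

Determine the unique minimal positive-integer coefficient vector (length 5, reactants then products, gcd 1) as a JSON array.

G: 6·4 = 24 | 4·0+5·0+6·0+4·6 = 24
D: 6·8 = 48 | 4·0+5·4+6·0+4·7 = 48
M: 6·7 = 42 | 4·0+5·0+6·5+4·3 = 42
B: 6·4 = 24 | 4·2+5·0+6·0+4·4 = 24
gcd(6,4,5,6,4) = 1

Coefficients: [6, 4, 5, 6, 4]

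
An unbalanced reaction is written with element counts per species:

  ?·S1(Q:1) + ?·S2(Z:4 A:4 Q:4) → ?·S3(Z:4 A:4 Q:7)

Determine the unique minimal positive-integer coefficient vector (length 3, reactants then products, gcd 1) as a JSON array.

Z: 3·0+1·4 = 4 | 1·4 = 4
A: 3·0+1·4 = 4 | 1·4 = 4
Q: 3·1+1·4 = 7 | 1·7 = 7
gcd(3,1,1) = 1

Coefficients: [3, 1, 1]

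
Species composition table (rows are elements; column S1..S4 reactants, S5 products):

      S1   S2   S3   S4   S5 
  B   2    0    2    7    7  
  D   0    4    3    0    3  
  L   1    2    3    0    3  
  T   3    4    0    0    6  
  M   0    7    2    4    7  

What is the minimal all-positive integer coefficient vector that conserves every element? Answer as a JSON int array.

Coefficients: [6, 3, 1, 3, 5]

B: 6·2+3·0+1·2+3·7 = 35 | 5·7 = 35
D: 6·0+3·4+1·3+3·0 = 15 | 5·3 = 15
L: 6·1+3·2+1·3+3·0 = 15 | 5·3 = 15
T: 6·3+3·4+1·0+3·0 = 30 | 5·6 = 30
M: 6·0+3·7+1·2+3·4 = 35 | 5·7 = 35
gcd(6,3,1,3,5) = 1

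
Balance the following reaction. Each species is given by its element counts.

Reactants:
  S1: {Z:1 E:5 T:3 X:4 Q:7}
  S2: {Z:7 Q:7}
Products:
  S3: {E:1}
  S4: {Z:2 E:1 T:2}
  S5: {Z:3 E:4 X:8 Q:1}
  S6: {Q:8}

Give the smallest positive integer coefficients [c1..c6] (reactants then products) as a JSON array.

Coefficients: [4, 2, 6, 6, 2, 5]

Z: 4·1+2·7 = 18 | 6·0+6·2+2·3+5·0 = 18
E: 4·5+2·0 = 20 | 6·1+6·1+2·4+5·0 = 20
T: 4·3+2·0 = 12 | 6·0+6·2+2·0+5·0 = 12
X: 4·4+2·0 = 16 | 6·0+6·0+2·8+5·0 = 16
Q: 4·7+2·7 = 42 | 6·0+6·0+2·1+5·8 = 42
gcd(4,2,6,6,2,5) = 1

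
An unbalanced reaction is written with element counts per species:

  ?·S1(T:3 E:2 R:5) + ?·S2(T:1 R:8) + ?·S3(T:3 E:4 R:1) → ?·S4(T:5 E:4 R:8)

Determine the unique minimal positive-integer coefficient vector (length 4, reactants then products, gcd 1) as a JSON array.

Coefficients: [6, 1, 2, 5]

T: 6·3+1·1+2·3 = 25 | 5·5 = 25
E: 6·2+1·0+2·4 = 20 | 5·4 = 20
R: 6·5+1·8+2·1 = 40 | 5·8 = 40
gcd(6,1,2,5) = 1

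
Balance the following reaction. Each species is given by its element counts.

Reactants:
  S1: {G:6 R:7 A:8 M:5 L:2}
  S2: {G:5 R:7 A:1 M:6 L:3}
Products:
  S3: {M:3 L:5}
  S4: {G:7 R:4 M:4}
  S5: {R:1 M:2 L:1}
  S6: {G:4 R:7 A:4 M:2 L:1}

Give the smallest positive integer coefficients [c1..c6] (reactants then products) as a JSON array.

G: 1·6+4·5 = 26 | 1·0+2·7+6·0+3·4 = 26
R: 1·7+4·7 = 35 | 1·0+2·4+6·1+3·7 = 35
A: 1·8+4·1 = 12 | 1·0+2·0+6·0+3·4 = 12
M: 1·5+4·6 = 29 | 1·3+2·4+6·2+3·2 = 29
L: 1·2+4·3 = 14 | 1·5+2·0+6·1+3·1 = 14
gcd(1,4,1,2,6,3) = 1

Coefficients: [1, 4, 1, 2, 6, 3]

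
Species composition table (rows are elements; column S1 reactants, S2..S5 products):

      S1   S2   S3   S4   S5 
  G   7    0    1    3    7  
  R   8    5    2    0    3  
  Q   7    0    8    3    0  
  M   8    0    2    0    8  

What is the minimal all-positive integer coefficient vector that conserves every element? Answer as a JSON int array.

G: 5·7 = 35 | 4·0+4·1+1·3+4·7 = 35
R: 5·8 = 40 | 4·5+4·2+1·0+4·3 = 40
Q: 5·7 = 35 | 4·0+4·8+1·3+4·0 = 35
M: 5·8 = 40 | 4·0+4·2+1·0+4·8 = 40
gcd(5,4,4,1,4) = 1

Coefficients: [5, 4, 4, 1, 4]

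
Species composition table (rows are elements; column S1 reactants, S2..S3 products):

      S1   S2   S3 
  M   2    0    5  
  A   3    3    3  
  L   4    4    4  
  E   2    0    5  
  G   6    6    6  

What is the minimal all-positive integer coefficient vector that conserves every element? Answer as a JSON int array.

M: 5·2 = 10 | 3·0+2·5 = 10
A: 5·3 = 15 | 3·3+2·3 = 15
L: 5·4 = 20 | 3·4+2·4 = 20
E: 5·2 = 10 | 3·0+2·5 = 10
G: 5·6 = 30 | 3·6+2·6 = 30
gcd(5,3,2) = 1

Coefficients: [5, 3, 2]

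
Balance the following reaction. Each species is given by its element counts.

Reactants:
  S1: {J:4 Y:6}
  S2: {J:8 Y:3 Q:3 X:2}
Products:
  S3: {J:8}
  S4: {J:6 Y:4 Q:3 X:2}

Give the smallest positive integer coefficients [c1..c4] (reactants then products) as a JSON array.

J: 1·4+6·8 = 52 | 2·8+6·6 = 52
Y: 1·6+6·3 = 24 | 2·0+6·4 = 24
Q: 1·0+6·3 = 18 | 2·0+6·3 = 18
X: 1·0+6·2 = 12 | 2·0+6·2 = 12
gcd(1,6,2,6) = 1

Coefficients: [1, 6, 2, 6]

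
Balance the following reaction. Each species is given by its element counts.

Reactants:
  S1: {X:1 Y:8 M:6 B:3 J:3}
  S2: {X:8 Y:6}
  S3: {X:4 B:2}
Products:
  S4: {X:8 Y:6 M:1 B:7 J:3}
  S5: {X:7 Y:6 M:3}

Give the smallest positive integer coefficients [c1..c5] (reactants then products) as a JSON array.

X: 3·1+4·8+6·4 = 59 | 3·8+5·7 = 59
Y: 3·8+4·6+6·0 = 48 | 3·6+5·6 = 48
M: 3·6+4·0+6·0 = 18 | 3·1+5·3 = 18
B: 3·3+4·0+6·2 = 21 | 3·7+5·0 = 21
J: 3·3+4·0+6·0 = 9 | 3·3+5·0 = 9
gcd(3,4,6,3,5) = 1

Coefficients: [3, 4, 6, 3, 5]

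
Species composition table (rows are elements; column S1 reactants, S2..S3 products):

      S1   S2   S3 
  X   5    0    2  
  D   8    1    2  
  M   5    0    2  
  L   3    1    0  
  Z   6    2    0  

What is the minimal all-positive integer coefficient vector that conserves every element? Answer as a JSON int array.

Coefficients: [2, 6, 5]

X: 2·5 = 10 | 6·0+5·2 = 10
D: 2·8 = 16 | 6·1+5·2 = 16
M: 2·5 = 10 | 6·0+5·2 = 10
L: 2·3 = 6 | 6·1+5·0 = 6
Z: 2·6 = 12 | 6·2+5·0 = 12
gcd(2,6,5) = 1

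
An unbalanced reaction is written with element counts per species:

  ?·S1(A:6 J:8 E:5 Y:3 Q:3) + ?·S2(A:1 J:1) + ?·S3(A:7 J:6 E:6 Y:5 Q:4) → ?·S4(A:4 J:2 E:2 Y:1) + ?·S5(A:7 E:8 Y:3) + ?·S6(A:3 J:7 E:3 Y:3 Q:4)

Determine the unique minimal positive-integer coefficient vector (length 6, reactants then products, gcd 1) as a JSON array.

A: 4·6+4·1+3·7 = 49 | 6·4+1·7+6·3 = 49
J: 4·8+4·1+3·6 = 54 | 6·2+1·0+6·7 = 54
E: 4·5+4·0+3·6 = 38 | 6·2+1·8+6·3 = 38
Y: 4·3+4·0+3·5 = 27 | 6·1+1·3+6·3 = 27
Q: 4·3+4·0+3·4 = 24 | 6·0+1·0+6·4 = 24
gcd(4,4,3,6,1,6) = 1

Coefficients: [4, 4, 3, 6, 1, 6]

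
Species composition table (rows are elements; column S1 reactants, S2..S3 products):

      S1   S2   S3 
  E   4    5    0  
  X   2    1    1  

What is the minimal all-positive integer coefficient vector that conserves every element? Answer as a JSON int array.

E: 5·4 = 20 | 4·5+6·0 = 20
X: 5·2 = 10 | 4·1+6·1 = 10
gcd(5,4,6) = 1

Coefficients: [5, 4, 6]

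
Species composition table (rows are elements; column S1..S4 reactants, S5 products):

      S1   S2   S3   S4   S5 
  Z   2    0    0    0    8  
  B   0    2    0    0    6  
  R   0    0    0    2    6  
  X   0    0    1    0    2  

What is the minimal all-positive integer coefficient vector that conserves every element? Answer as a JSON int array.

Coefficients: [4, 3, 2, 3, 1]

Z: 4·2+3·0+2·0+3·0 = 8 | 1·8 = 8
B: 4·0+3·2+2·0+3·0 = 6 | 1·6 = 6
R: 4·0+3·0+2·0+3·2 = 6 | 1·6 = 6
X: 4·0+3·0+2·1+3·0 = 2 | 1·2 = 2
gcd(4,3,2,3,1) = 1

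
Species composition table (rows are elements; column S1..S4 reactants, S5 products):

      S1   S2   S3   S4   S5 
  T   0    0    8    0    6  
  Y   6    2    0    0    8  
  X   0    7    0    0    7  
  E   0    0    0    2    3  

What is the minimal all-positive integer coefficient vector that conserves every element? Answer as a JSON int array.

T: 4·0+4·0+3·8+6·0 = 24 | 4·6 = 24
Y: 4·6+4·2+3·0+6·0 = 32 | 4·8 = 32
X: 4·0+4·7+3·0+6·0 = 28 | 4·7 = 28
E: 4·0+4·0+3·0+6·2 = 12 | 4·3 = 12
gcd(4,4,3,6,4) = 1

Coefficients: [4, 4, 3, 6, 4]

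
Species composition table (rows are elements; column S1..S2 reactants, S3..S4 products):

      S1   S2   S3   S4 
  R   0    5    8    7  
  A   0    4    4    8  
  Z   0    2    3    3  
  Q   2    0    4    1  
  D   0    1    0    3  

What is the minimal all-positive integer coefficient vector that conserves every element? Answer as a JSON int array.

R: 5·0+6·5 = 30 | 2·8+2·7 = 30
A: 5·0+6·4 = 24 | 2·4+2·8 = 24
Z: 5·0+6·2 = 12 | 2·3+2·3 = 12
Q: 5·2+6·0 = 10 | 2·4+2·1 = 10
D: 5·0+6·1 = 6 | 2·0+2·3 = 6
gcd(5,6,2,2) = 1

Coefficients: [5, 6, 2, 2]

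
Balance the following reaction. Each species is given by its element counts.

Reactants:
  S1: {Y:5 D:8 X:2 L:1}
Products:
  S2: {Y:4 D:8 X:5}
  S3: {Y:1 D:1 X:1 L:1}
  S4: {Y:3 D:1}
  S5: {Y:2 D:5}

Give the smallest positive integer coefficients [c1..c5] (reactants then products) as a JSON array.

Coefficients: [5, 1, 5, 2, 5]

Y: 5·5 = 25 | 1·4+5·1+2·3+5·2 = 25
D: 5·8 = 40 | 1·8+5·1+2·1+5·5 = 40
X: 5·2 = 10 | 1·5+5·1+2·0+5·0 = 10
L: 5·1 = 5 | 1·0+5·1+2·0+5·0 = 5
gcd(5,1,5,2,5) = 1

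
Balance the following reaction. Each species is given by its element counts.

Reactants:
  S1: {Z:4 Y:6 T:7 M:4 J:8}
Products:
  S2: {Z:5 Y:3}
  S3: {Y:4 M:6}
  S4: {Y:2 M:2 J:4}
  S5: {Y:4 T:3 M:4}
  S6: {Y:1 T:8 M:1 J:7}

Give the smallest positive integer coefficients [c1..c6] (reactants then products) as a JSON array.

Z: 5·4 = 20 | 4·5+1·0+3·0+1·0+4·0 = 20
Y: 5·6 = 30 | 4·3+1·4+3·2+1·4+4·1 = 30
T: 5·7 = 35 | 4·0+1·0+3·0+1·3+4·8 = 35
M: 5·4 = 20 | 4·0+1·6+3·2+1·4+4·1 = 20
J: 5·8 = 40 | 4·0+1·0+3·4+1·0+4·7 = 40
gcd(5,4,1,3,1,4) = 1

Coefficients: [5, 4, 1, 3, 1, 4]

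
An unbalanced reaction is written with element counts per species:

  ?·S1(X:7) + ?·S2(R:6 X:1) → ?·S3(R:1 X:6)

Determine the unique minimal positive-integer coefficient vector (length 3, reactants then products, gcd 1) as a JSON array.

Coefficients: [5, 1, 6]

R: 5·0+1·6 = 6 | 6·1 = 6
X: 5·7+1·1 = 36 | 6·6 = 36
gcd(5,1,6) = 1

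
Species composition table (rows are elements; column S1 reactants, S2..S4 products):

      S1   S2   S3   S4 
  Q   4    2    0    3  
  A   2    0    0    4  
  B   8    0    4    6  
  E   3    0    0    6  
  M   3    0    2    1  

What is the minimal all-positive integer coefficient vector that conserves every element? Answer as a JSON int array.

Coefficients: [4, 5, 5, 2]

Q: 4·4 = 16 | 5·2+5·0+2·3 = 16
A: 4·2 = 8 | 5·0+5·0+2·4 = 8
B: 4·8 = 32 | 5·0+5·4+2·6 = 32
E: 4·3 = 12 | 5·0+5·0+2·6 = 12
M: 4·3 = 12 | 5·0+5·2+2·1 = 12
gcd(4,5,5,2) = 1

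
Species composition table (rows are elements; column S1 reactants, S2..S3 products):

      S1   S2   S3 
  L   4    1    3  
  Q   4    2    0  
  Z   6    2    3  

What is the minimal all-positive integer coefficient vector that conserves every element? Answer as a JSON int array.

Coefficients: [3, 6, 2]

L: 3·4 = 12 | 6·1+2·3 = 12
Q: 3·4 = 12 | 6·2+2·0 = 12
Z: 3·6 = 18 | 6·2+2·3 = 18
gcd(3,6,2) = 1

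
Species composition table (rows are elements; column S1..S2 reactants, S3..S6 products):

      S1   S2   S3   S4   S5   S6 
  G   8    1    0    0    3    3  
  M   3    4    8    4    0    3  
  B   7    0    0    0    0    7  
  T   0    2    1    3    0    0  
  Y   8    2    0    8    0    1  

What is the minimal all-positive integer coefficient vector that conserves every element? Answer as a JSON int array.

Coefficients: [2, 5, 1, 3, 5, 2]

G: 2·8+5·1 = 21 | 1·0+3·0+5·3+2·3 = 21
M: 2·3+5·4 = 26 | 1·8+3·4+5·0+2·3 = 26
B: 2·7+5·0 = 14 | 1·0+3·0+5·0+2·7 = 14
T: 2·0+5·2 = 10 | 1·1+3·3+5·0+2·0 = 10
Y: 2·8+5·2 = 26 | 1·0+3·8+5·0+2·1 = 26
gcd(2,5,1,3,5,2) = 1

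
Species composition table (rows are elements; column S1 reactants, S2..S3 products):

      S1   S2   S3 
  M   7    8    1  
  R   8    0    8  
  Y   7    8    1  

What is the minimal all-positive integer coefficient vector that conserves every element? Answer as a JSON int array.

M: 4·7 = 28 | 3·8+4·1 = 28
R: 4·8 = 32 | 3·0+4·8 = 32
Y: 4·7 = 28 | 3·8+4·1 = 28
gcd(4,3,4) = 1

Coefficients: [4, 3, 4]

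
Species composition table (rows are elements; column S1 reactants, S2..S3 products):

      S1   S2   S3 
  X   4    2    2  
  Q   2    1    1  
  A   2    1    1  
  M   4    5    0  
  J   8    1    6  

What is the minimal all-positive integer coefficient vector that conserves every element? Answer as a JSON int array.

X: 5·4 = 20 | 4·2+6·2 = 20
Q: 5·2 = 10 | 4·1+6·1 = 10
A: 5·2 = 10 | 4·1+6·1 = 10
M: 5·4 = 20 | 4·5+6·0 = 20
J: 5·8 = 40 | 4·1+6·6 = 40
gcd(5,4,6) = 1

Coefficients: [5, 4, 6]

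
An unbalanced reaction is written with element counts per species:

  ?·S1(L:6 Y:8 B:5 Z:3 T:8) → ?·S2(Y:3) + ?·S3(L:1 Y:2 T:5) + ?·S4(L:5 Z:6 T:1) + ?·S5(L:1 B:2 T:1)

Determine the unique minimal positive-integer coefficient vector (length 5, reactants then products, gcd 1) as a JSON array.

Coefficients: [2, 4, 2, 1, 5]

L: 2·6 = 12 | 4·0+2·1+1·5+5·1 = 12
Y: 2·8 = 16 | 4·3+2·2+1·0+5·0 = 16
B: 2·5 = 10 | 4·0+2·0+1·0+5·2 = 10
Z: 2·3 = 6 | 4·0+2·0+1·6+5·0 = 6
T: 2·8 = 16 | 4·0+2·5+1·1+5·1 = 16
gcd(2,4,2,1,5) = 1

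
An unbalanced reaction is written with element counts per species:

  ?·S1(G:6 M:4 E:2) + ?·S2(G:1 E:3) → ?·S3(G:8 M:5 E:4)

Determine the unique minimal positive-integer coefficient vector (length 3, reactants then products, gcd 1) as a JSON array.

G: 5·6+2·1 = 32 | 4·8 = 32
M: 5·4+2·0 = 20 | 4·5 = 20
E: 5·2+2·3 = 16 | 4·4 = 16
gcd(5,2,4) = 1

Coefficients: [5, 2, 4]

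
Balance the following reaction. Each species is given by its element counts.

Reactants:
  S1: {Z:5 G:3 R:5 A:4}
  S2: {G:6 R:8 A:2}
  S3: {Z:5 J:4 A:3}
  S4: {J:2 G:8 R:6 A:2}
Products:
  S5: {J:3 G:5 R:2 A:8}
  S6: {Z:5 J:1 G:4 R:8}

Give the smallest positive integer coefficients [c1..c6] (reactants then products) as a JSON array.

Z: 2·5+5·0+4·5+1·0 = 30 | 4·0+6·5 = 30
J: 2·0+5·0+4·4+1·2 = 18 | 4·3+6·1 = 18
G: 2·3+5·6+4·0+1·8 = 44 | 4·5+6·4 = 44
R: 2·5+5·8+4·0+1·6 = 56 | 4·2+6·8 = 56
A: 2·4+5·2+4·3+1·2 = 32 | 4·8+6·0 = 32
gcd(2,5,4,1,4,6) = 1

Coefficients: [2, 5, 4, 1, 4, 6]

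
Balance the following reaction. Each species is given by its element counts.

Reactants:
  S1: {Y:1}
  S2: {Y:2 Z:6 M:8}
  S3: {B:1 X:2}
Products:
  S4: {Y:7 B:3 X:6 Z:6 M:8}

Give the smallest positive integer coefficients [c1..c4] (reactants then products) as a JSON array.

Coefficients: [5, 1, 3, 1]

Y: 5·1+1·2+3·0 = 7 | 1·7 = 7
B: 5·0+1·0+3·1 = 3 | 1·3 = 3
X: 5·0+1·0+3·2 = 6 | 1·6 = 6
Z: 5·0+1·6+3·0 = 6 | 1·6 = 6
M: 5·0+1·8+3·0 = 8 | 1·8 = 8
gcd(5,1,3,1) = 1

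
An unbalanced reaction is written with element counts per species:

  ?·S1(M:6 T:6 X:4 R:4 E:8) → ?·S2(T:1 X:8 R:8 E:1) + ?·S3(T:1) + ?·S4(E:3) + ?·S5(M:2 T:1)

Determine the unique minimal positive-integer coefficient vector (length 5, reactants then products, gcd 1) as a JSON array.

Coefficients: [2, 1, 5, 5, 6]

M: 2·6 = 12 | 1·0+5·0+5·0+6·2 = 12
T: 2·6 = 12 | 1·1+5·1+5·0+6·1 = 12
X: 2·4 = 8 | 1·8+5·0+5·0+6·0 = 8
R: 2·4 = 8 | 1·8+5·0+5·0+6·0 = 8
E: 2·8 = 16 | 1·1+5·0+5·3+6·0 = 16
gcd(2,1,5,5,6) = 1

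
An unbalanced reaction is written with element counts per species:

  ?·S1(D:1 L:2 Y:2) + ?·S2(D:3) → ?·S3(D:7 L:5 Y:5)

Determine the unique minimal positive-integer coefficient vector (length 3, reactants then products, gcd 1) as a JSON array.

Coefficients: [5, 3, 2]

D: 5·1+3·3 = 14 | 2·7 = 14
L: 5·2+3·0 = 10 | 2·5 = 10
Y: 5·2+3·0 = 10 | 2·5 = 10
gcd(5,3,2) = 1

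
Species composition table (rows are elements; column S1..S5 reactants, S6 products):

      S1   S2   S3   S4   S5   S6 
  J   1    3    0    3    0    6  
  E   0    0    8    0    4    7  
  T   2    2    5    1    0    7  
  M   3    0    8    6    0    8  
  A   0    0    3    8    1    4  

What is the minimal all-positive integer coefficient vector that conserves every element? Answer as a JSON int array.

J: 6·1+5·3+1·0+1·3+5·0 = 24 | 4·6 = 24
E: 6·0+5·0+1·8+1·0+5·4 = 28 | 4·7 = 28
T: 6·2+5·2+1·5+1·1+5·0 = 28 | 4·7 = 28
M: 6·3+5·0+1·8+1·6+5·0 = 32 | 4·8 = 32
A: 6·0+5·0+1·3+1·8+5·1 = 16 | 4·4 = 16
gcd(6,5,1,1,5,4) = 1

Coefficients: [6, 5, 1, 1, 5, 4]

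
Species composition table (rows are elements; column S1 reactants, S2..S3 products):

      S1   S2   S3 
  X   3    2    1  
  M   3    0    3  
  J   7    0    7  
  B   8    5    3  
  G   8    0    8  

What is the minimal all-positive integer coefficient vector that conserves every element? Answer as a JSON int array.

Coefficients: [1, 1, 1]

X: 1·3 = 3 | 1·2+1·1 = 3
M: 1·3 = 3 | 1·0+1·3 = 3
J: 1·7 = 7 | 1·0+1·7 = 7
B: 1·8 = 8 | 1·5+1·3 = 8
G: 1·8 = 8 | 1·0+1·8 = 8
gcd(1,1,1) = 1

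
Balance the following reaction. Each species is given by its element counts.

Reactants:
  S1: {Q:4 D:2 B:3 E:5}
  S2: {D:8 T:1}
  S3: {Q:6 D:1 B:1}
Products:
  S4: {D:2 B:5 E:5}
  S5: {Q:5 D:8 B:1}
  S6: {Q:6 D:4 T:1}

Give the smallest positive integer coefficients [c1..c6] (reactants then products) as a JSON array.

Coefficients: [1, 3, 4, 1, 2, 3]

Q: 1·4+3·0+4·6 = 28 | 1·0+2·5+3·6 = 28
D: 1·2+3·8+4·1 = 30 | 1·2+2·8+3·4 = 30
T: 1·0+3·1+4·0 = 3 | 1·0+2·0+3·1 = 3
B: 1·3+3·0+4·1 = 7 | 1·5+2·1+3·0 = 7
E: 1·5+3·0+4·0 = 5 | 1·5+2·0+3·0 = 5
gcd(1,3,4,1,2,3) = 1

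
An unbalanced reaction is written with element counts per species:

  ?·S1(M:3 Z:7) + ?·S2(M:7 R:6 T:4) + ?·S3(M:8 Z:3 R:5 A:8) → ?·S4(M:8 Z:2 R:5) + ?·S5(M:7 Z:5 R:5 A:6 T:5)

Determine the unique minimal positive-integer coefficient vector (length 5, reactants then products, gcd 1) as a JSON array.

Coefficients: [3, 5, 3, 5, 4]

M: 3·3+5·7+3·8 = 68 | 5·8+4·7 = 68
Z: 3·7+5·0+3·3 = 30 | 5·2+4·5 = 30
R: 3·0+5·6+3·5 = 45 | 5·5+4·5 = 45
A: 3·0+5·0+3·8 = 24 | 5·0+4·6 = 24
T: 3·0+5·4+3·0 = 20 | 5·0+4·5 = 20
gcd(3,5,3,5,4) = 1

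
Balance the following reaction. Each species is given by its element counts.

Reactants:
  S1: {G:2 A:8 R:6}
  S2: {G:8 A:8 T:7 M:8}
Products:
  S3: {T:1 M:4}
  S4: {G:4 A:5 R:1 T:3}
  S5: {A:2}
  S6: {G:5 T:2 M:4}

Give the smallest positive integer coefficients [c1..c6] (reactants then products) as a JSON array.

Coefficients: [1, 4, 6, 6, 5, 2]

G: 1·2+4·8 = 34 | 6·0+6·4+5·0+2·5 = 34
A: 1·8+4·8 = 40 | 6·0+6·5+5·2+2·0 = 40
R: 1·6+4·0 = 6 | 6·0+6·1+5·0+2·0 = 6
T: 1·0+4·7 = 28 | 6·1+6·3+5·0+2·2 = 28
M: 1·0+4·8 = 32 | 6·4+6·0+5·0+2·4 = 32
gcd(1,4,6,6,5,2) = 1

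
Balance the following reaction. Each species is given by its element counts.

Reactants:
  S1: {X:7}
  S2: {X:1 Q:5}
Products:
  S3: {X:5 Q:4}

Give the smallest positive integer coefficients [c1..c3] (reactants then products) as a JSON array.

Coefficients: [3, 4, 5]

X: 3·7+4·1 = 25 | 5·5 = 25
Q: 3·0+4·5 = 20 | 5·4 = 20
gcd(3,4,5) = 1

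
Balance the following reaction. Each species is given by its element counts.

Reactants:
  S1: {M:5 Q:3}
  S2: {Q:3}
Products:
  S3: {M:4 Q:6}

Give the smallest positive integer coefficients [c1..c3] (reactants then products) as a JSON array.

Coefficients: [4, 6, 5]

M: 4·5+6·0 = 20 | 5·4 = 20
Q: 4·3+6·3 = 30 | 5·6 = 30
gcd(4,6,5) = 1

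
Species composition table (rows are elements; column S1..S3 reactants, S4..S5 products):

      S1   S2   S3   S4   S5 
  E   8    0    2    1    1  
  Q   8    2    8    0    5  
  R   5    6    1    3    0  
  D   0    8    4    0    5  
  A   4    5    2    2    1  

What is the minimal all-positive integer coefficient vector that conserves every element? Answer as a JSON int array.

Coefficients: [1, 2, 1, 6, 4]

E: 1·8+2·0+1·2 = 10 | 6·1+4·1 = 10
Q: 1·8+2·2+1·8 = 20 | 6·0+4·5 = 20
R: 1·5+2·6+1·1 = 18 | 6·3+4·0 = 18
D: 1·0+2·8+1·4 = 20 | 6·0+4·5 = 20
A: 1·4+2·5+1·2 = 16 | 6·2+4·1 = 16
gcd(1,2,1,6,4) = 1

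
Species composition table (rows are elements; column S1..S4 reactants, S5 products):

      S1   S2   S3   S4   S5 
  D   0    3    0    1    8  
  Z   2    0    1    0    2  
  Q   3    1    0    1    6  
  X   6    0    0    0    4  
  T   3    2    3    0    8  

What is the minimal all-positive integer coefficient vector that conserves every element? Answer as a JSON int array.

D: 2·0+6·3+2·0+6·1 = 24 | 3·8 = 24
Z: 2·2+6·0+2·1+6·0 = 6 | 3·2 = 6
Q: 2·3+6·1+2·0+6·1 = 18 | 3·6 = 18
X: 2·6+6·0+2·0+6·0 = 12 | 3·4 = 12
T: 2·3+6·2+2·3+6·0 = 24 | 3·8 = 24
gcd(2,6,2,6,3) = 1

Coefficients: [2, 6, 2, 6, 3]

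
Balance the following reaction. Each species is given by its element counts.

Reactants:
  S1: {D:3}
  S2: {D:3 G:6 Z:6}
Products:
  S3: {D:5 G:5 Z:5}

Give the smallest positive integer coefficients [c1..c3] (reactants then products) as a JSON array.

D: 5·3+5·3 = 30 | 6·5 = 30
G: 5·0+5·6 = 30 | 6·5 = 30
Z: 5·0+5·6 = 30 | 6·5 = 30
gcd(5,5,6) = 1

Coefficients: [5, 5, 6]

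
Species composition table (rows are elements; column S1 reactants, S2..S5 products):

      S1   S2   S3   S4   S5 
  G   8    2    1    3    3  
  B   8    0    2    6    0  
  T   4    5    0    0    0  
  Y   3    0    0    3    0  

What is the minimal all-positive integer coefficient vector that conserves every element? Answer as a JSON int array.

G: 5·8 = 40 | 4·2+5·1+5·3+4·3 = 40
B: 5·8 = 40 | 4·0+5·2+5·6+4·0 = 40
T: 5·4 = 20 | 4·5+5·0+5·0+4·0 = 20
Y: 5·3 = 15 | 4·0+5·0+5·3+4·0 = 15
gcd(5,4,5,5,4) = 1

Coefficients: [5, 4, 5, 5, 4]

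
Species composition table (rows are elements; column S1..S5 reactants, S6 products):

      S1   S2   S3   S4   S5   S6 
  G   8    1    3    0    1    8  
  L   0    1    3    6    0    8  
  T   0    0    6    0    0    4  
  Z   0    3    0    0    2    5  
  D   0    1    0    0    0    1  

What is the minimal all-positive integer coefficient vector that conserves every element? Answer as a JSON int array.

G: 3·8+6·1+4·3+5·0+6·1 = 48 | 6·8 = 48
L: 3·0+6·1+4·3+5·6+6·0 = 48 | 6·8 = 48
T: 3·0+6·0+4·6+5·0+6·0 = 24 | 6·4 = 24
Z: 3·0+6·3+4·0+5·0+6·2 = 30 | 6·5 = 30
D: 3·0+6·1+4·0+5·0+6·0 = 6 | 6·1 = 6
gcd(3,6,4,5,6,6) = 1

Coefficients: [3, 6, 4, 5, 6, 6]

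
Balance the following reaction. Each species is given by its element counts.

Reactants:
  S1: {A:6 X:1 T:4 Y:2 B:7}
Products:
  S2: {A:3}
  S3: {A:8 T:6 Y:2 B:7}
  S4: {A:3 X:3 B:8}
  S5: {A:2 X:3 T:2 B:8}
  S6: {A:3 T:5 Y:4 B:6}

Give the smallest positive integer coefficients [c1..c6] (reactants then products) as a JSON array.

A: 6·6 = 36 | 3·3+2·8+1·3+1·2+2·3 = 36
X: 6·1 = 6 | 3·0+2·0+1·3+1·3+2·0 = 6
T: 6·4 = 24 | 3·0+2·6+1·0+1·2+2·5 = 24
Y: 6·2 = 12 | 3·0+2·2+1·0+1·0+2·4 = 12
B: 6·7 = 42 | 3·0+2·7+1·8+1·8+2·6 = 42
gcd(6,3,2,1,1,2) = 1

Coefficients: [6, 3, 2, 1, 1, 2]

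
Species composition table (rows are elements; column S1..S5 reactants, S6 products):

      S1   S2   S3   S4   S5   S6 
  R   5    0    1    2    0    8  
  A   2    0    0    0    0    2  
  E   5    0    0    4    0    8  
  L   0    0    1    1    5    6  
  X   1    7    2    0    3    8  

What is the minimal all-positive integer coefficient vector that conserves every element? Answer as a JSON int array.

Coefficients: [4, 1, 6, 3, 3, 4]

R: 4·5+1·0+6·1+3·2+3·0 = 32 | 4·8 = 32
A: 4·2+1·0+6·0+3·0+3·0 = 8 | 4·2 = 8
E: 4·5+1·0+6·0+3·4+3·0 = 32 | 4·8 = 32
L: 4·0+1·0+6·1+3·1+3·5 = 24 | 4·6 = 24
X: 4·1+1·7+6·2+3·0+3·3 = 32 | 4·8 = 32
gcd(4,1,6,3,3,4) = 1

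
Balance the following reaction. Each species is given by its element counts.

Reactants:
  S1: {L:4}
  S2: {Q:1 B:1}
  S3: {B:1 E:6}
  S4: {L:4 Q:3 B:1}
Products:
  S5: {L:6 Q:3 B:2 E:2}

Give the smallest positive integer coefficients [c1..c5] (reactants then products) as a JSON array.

L: 5·4+6·0+2·0+4·4 = 36 | 6·6 = 36
Q: 5·0+6·1+2·0+4·3 = 18 | 6·3 = 18
B: 5·0+6·1+2·1+4·1 = 12 | 6·2 = 12
E: 5·0+6·0+2·6+4·0 = 12 | 6·2 = 12
gcd(5,6,2,4,6) = 1

Coefficients: [5, 6, 2, 4, 6]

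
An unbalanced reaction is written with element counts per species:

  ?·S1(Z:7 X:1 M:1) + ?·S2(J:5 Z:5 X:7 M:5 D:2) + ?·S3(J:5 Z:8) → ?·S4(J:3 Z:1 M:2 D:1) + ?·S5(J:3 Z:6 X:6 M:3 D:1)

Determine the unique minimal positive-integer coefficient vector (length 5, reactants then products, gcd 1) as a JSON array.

J: 1·0+5·5+1·5 = 30 | 4·3+6·3 = 30
Z: 1·7+5·5+1·8 = 40 | 4·1+6·6 = 40
X: 1·1+5·7+1·0 = 36 | 4·0+6·6 = 36
M: 1·1+5·5+1·0 = 26 | 4·2+6·3 = 26
D: 1·0+5·2+1·0 = 10 | 4·1+6·1 = 10
gcd(1,5,1,4,6) = 1

Coefficients: [1, 5, 1, 4, 6]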